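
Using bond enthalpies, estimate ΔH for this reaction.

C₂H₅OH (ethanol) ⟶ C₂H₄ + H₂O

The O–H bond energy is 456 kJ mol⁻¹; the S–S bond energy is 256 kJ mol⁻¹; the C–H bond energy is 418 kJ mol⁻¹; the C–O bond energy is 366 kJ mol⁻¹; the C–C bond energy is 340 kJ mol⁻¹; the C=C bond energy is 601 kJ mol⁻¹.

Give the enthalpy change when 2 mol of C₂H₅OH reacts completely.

Bonds broken (reactants):
  C–C: 1 × 340 = 340
  C–H: 5 × 418 = 2090
  C–O: 1 × 366 = 366
  O–H: 1 × 456 = 456
  Σ(broken) = 3252 kJ
Bonds formed (products):
  C–H: 4 × 418 = 1672
  C=C: 1 × 601 = 601
  O–H: 2 × 456 = 912
  Σ(formed) = 3185 kJ
ΔH = Σ(broken) − Σ(formed) = 3252 − 3185 = +67 kJ
For 2× the reaction as written: 2 × (+67) = +134 kJ

ΔH = +134 kJ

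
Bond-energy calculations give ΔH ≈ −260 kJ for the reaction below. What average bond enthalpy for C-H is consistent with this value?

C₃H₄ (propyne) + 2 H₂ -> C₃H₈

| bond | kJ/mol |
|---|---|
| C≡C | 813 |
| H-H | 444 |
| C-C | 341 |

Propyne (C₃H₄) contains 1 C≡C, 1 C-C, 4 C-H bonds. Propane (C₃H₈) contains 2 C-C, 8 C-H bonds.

D(C-H) ≈ 405 kJ/mol

Let D be the C-H bond energy.
Σ(broken) = 1×813 + 1×341 + 4×D + 2×444 = 2042 + 4D
Σ(formed) = 2×341 + 8×D = 682 + 8D
ΔH = Σ(broken) − Σ(formed) = (2042 + 4D) − (682 + 8D) = +1360 − 4D
Setting this equal to −260 kJ gives 4D = 1620, so D = 405 kJ/mol.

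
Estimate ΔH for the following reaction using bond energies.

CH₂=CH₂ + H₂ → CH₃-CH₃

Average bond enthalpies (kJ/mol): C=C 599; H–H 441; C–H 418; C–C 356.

ΔH ≈ −152 kJ

Bonds broken (reactants):
  C–H: 4 × 418 = 1672
  C=C: 1 × 599 = 599
  H–H: 1 × 441 = 441
  Σ(broken) = 2712 kJ
Bonds formed (products):
  C–C: 1 × 356 = 356
  C–H: 6 × 418 = 2508
  Σ(formed) = 2864 kJ
ΔH = Σ(broken) − Σ(formed) = 2712 − 2864 = −152 kJ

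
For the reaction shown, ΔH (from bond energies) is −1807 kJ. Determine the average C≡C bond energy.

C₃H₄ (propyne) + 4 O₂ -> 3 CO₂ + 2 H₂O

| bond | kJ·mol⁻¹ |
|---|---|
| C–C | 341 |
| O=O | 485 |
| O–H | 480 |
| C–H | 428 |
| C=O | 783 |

D(C≡C) ≈ 818 kJ/mol

Let D be the C≡C bond energy.
Σ(broken) = 1×D + 1×341 + 4×428 + 4×485 = 3993 + D
Σ(formed) = 6×783 + 4×480 = 6618
ΔH = Σ(broken) − Σ(formed) = (3993 + D) − (6618) = −2625 + D
Setting this equal to −1807 kJ gives D = 818 kJ/mol.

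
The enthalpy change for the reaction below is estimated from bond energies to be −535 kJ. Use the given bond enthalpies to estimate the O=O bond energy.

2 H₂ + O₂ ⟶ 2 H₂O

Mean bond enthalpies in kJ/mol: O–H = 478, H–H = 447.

Let D be the O=O bond energy.
Σ(broken) = 2×447 + 1×D = 894 + D
Σ(formed) = 4×478 = 1912
ΔH = Σ(broken) − Σ(formed) = (894 + D) − (1912) = −1018 + D
Setting this equal to −535 kJ gives D = 483 kJ/mol.

D(O=O) ≈ 483 kJ/mol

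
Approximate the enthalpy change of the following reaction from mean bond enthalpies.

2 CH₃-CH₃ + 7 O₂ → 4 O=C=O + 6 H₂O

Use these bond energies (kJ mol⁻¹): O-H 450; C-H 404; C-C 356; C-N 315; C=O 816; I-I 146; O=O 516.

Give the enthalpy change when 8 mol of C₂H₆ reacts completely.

ΔH = −11024 kJ

Bonds broken (reactants):
  C-C: 2 × 356 = 712
  C-H: 12 × 404 = 4848
  O=O: 7 × 516 = 3612
  Σ(broken) = 9172 kJ
Bonds formed (products):
  C=O: 8 × 816 = 6528
  O-H: 12 × 450 = 5400
  Σ(formed) = 11928 kJ
ΔH = Σ(broken) − Σ(formed) = 9172 − 11928 = −2756 kJ
For 4× the reaction as written: 4 × (−2756) = −11024 kJ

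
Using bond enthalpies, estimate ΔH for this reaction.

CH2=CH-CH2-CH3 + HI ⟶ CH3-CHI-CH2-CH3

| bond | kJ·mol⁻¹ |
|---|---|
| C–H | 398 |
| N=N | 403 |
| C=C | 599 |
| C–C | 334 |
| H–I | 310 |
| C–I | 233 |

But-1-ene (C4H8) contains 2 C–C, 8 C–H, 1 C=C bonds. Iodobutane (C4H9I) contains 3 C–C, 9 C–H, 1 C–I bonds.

Bonds broken (reactants):
  C–C: 2 × 334 = 668
  C–H: 8 × 398 = 3184
  C=C: 1 × 599 = 599
  H–I: 1 × 310 = 310
  Σ(broken) = 4761 kJ
Bonds formed (products):
  C–C: 3 × 334 = 1002
  C–H: 9 × 398 = 3582
  C–I: 1 × 233 = 233
  Σ(formed) = 4817 kJ
ΔH = Σ(broken) − Σ(formed) = 4761 − 4817 = −56 kJ

ΔH ≈ −56 kJ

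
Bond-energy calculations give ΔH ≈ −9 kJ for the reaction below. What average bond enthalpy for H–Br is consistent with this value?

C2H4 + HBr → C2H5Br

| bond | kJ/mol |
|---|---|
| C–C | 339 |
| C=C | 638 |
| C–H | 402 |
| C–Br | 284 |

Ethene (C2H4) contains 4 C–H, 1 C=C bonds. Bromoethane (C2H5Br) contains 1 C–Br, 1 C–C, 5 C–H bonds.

Let D be the H–Br bond energy.
Σ(broken) = 4×402 + 1×638 + 1×D = 2246 + D
Σ(formed) = 1×284 + 1×339 + 5×402 = 2633
ΔH = Σ(broken) − Σ(formed) = (2246 + D) − (2633) = −387 + D
Setting this equal to −9 kJ gives D = 378 kJ/mol.

D(H–Br) ≈ 378 kJ/mol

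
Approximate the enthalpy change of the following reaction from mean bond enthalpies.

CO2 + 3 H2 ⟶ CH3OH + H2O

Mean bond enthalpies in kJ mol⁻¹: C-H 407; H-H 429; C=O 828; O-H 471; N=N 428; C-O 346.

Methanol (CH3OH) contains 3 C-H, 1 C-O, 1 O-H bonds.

Bonds broken (reactants):
  C=O: 2 × 828 = 1656
  H-H: 3 × 429 = 1287
  Σ(broken) = 2943 kJ
Bonds formed (products):
  C-H: 3 × 407 = 1221
  C-O: 1 × 346 = 346
  O-H: 3 × 471 = 1413
  Σ(formed) = 2980 kJ
ΔH = Σ(broken) − Σ(formed) = 2943 − 2980 = −37 kJ

ΔH ≈ −37 kJ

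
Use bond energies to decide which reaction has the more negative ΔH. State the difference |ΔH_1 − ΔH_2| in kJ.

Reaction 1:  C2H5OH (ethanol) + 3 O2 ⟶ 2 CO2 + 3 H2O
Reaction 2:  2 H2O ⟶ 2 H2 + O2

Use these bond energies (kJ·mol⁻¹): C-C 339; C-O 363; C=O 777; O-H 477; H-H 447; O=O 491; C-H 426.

Reaction 1, by 1711 kJ

Reaction 1:
  Bonds broken (reactants):
    C-C: 1 × 339 = 339
    C-H: 5 × 426 = 2130
    C-O: 1 × 363 = 363
    O-H: 1 × 477 = 477
    O=O: 3 × 491 = 1473
    Σ(broken) = 4782 kJ
  Bonds formed (products):
    C=O: 4 × 777 = 3108
    O-H: 6 × 477 = 2862
    Σ(formed) = 5970 kJ
  ΔH_1 = 4782 − 5970 = −1188 kJ
Reaction 2:
  Bonds broken (reactants):
    O-H: 4 × 477 = 1908
    Σ(broken) = 1908 kJ
  Bonds formed (products):
    H-H: 2 × 447 = 894
    O=O: 1 × 491 = 491
    Σ(formed) = 1385 kJ
  ΔH_2 = 1908 − 1385 = +523 kJ
ΔH_1 − ΔH_2 = −1711 kJ, so reaction 1 has the more negative ΔH; |ΔH_1 − ΔH_2| = 1711 kJ.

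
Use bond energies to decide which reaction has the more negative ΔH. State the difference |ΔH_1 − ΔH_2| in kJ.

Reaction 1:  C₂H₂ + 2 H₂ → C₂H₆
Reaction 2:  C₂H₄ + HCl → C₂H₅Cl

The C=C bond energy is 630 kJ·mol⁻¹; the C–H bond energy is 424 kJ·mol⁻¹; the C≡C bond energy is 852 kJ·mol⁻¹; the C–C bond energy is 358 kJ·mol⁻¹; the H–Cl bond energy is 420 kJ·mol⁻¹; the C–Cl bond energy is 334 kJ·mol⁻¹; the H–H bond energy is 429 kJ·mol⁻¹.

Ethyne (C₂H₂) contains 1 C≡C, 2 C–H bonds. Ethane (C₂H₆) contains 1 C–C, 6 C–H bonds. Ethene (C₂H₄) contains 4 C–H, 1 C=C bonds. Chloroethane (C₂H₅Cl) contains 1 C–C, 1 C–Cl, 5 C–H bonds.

Reaction 1:
  Bonds broken (reactants):
    C≡C: 1 × 852 = 852
    C–H: 2 × 424 = 848
    H–H: 2 × 429 = 858
    Σ(broken) = 2558 kJ
  Bonds formed (products):
    C–C: 1 × 358 = 358
    C–H: 6 × 424 = 2544
    Σ(formed) = 2902 kJ
  ΔH_1 = 2558 − 2902 = −344 kJ
Reaction 2:
  Bonds broken (reactants):
    C–H: 4 × 424 = 1696
    C=C: 1 × 630 = 630
    H–Cl: 1 × 420 = 420
    Σ(broken) = 2746 kJ
  Bonds formed (products):
    C–C: 1 × 358 = 358
    C–Cl: 1 × 334 = 334
    C–H: 5 × 424 = 2120
    Σ(formed) = 2812 kJ
  ΔH_2 = 2746 − 2812 = −66 kJ
ΔH_1 − ΔH_2 = −278 kJ, so reaction 1 has the more negative ΔH; |ΔH_1 − ΔH_2| = 278 kJ.

Reaction 1, by 278 kJ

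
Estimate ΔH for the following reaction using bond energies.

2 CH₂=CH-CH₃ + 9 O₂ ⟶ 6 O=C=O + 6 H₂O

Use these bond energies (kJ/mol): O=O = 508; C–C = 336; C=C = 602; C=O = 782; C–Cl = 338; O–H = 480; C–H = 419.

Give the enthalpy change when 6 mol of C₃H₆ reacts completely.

ΔH = −11004 kJ

Bonds broken (reactants):
  C–C: 2 × 336 = 672
  C–H: 12 × 419 = 5028
  C=C: 2 × 602 = 1204
  O=O: 9 × 508 = 4572
  Σ(broken) = 11476 kJ
Bonds formed (products):
  C=O: 12 × 782 = 9384
  O–H: 12 × 480 = 5760
  Σ(formed) = 15144 kJ
ΔH = Σ(broken) − Σ(formed) = 11476 − 15144 = −3668 kJ
For 3× the reaction as written: 3 × (−3668) = −11004 kJ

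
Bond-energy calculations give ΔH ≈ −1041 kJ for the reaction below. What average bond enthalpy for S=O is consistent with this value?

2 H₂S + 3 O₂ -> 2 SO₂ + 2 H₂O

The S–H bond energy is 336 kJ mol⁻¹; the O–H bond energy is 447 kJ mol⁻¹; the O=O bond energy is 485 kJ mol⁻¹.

Let D be the S=O bond energy.
Σ(broken) = 3×485 + 4×336 = 2799
Σ(formed) = 4×447 + 4×D = 1788 + 4D
ΔH = Σ(broken) − Σ(formed) = (2799) − (1788 + 4D) = +1011 − 4D
Setting this equal to −1041 kJ gives 4D = 2052, so D = 513 kJ/mol.

D(S=O) ≈ 513 kJ/mol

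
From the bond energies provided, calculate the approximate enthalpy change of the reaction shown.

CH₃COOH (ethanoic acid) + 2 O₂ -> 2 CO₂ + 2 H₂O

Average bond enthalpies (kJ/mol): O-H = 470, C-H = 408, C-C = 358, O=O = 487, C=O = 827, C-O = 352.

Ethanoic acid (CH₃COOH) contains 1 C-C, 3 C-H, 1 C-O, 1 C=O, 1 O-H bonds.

ΔH ≈ −983 kJ

Bonds broken (reactants):
  C-C: 1 × 358 = 358
  C-H: 3 × 408 = 1224
  C-O: 1 × 352 = 352
  C=O: 1 × 827 = 827
  O-H: 1 × 470 = 470
  O=O: 2 × 487 = 974
  Σ(broken) = 4205 kJ
Bonds formed (products):
  C=O: 4 × 827 = 3308
  O-H: 4 × 470 = 1880
  Σ(formed) = 5188 kJ
ΔH = Σ(broken) − Σ(formed) = 4205 − 5188 = −983 kJ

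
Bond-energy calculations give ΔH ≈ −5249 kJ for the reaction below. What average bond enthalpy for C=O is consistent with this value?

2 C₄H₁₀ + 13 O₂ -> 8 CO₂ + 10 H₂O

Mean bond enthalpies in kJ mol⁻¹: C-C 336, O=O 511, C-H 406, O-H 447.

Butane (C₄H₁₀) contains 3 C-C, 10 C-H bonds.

D(C=O) ≈ 818 kJ/mol

Let D be the C=O bond energy.
Σ(broken) = 6×336 + 20×406 + 13×511 = 16779
Σ(formed) = 16×D + 20×447 = 8940 + 16D
ΔH = Σ(broken) − Σ(formed) = (16779) − (8940 + 16D) = +7839 − 16D
Setting this equal to −5249 kJ gives 16D = 13088, so D = 818 kJ/mol.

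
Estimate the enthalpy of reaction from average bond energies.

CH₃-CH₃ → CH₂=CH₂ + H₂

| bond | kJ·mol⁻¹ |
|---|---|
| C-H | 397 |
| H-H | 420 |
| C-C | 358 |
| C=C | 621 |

ΔH ≈ +111 kJ

Bonds broken (reactants):
  C-C: 1 × 358 = 358
  C-H: 6 × 397 = 2382
  Σ(broken) = 2740 kJ
Bonds formed (products):
  C-H: 4 × 397 = 1588
  C=C: 1 × 621 = 621
  H-H: 1 × 420 = 420
  Σ(formed) = 2629 kJ
ΔH = Σ(broken) − Σ(formed) = 2740 − 2629 = +111 kJ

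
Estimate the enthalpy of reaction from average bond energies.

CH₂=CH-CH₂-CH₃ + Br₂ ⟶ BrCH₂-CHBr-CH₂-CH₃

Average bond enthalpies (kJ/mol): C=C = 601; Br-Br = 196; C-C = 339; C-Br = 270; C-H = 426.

ΔH ≈ −82 kJ

Bonds broken (reactants):
  Br-Br: 1 × 196 = 196
  C-C: 2 × 339 = 678
  C-H: 8 × 426 = 3408
  C=C: 1 × 601 = 601
  Σ(broken) = 4883 kJ
Bonds formed (products):
  C-Br: 2 × 270 = 540
  C-C: 3 × 339 = 1017
  C-H: 8 × 426 = 3408
  Σ(formed) = 4965 kJ
ΔH = Σ(broken) − Σ(formed) = 4883 − 4965 = −82 kJ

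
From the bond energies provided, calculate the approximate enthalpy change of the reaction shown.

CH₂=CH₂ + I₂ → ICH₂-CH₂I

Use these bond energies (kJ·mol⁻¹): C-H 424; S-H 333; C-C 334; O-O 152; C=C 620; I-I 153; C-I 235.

Bonds broken (reactants):
  C-H: 4 × 424 = 1696
  C=C: 1 × 620 = 620
  I-I: 1 × 153 = 153
  Σ(broken) = 2469 kJ
Bonds formed (products):
  C-C: 1 × 334 = 334
  C-H: 4 × 424 = 1696
  C-I: 2 × 235 = 470
  Σ(formed) = 2500 kJ
ΔH = Σ(broken) − Σ(formed) = 2469 − 2500 = −31 kJ

ΔH ≈ −31 kJ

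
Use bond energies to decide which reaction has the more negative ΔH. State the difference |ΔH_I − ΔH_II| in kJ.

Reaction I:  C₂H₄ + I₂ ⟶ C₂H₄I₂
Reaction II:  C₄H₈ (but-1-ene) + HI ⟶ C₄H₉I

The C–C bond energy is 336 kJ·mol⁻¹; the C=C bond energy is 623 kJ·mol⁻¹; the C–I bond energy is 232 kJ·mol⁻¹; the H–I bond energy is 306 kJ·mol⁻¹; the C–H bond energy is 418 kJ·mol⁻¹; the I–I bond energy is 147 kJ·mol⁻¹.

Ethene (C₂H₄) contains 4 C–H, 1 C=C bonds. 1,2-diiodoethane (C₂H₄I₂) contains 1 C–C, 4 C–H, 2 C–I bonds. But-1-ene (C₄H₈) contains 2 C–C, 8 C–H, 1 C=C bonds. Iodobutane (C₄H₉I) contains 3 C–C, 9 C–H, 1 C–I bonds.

Reaction I:
  Bonds broken (reactants):
    C–H: 4 × 418 = 1672
    C=C: 1 × 623 = 623
    I–I: 1 × 147 = 147
    Σ(broken) = 2442 kJ
  Bonds formed (products):
    C–C: 1 × 336 = 336
    C–H: 4 × 418 = 1672
    C–I: 2 × 232 = 464
    Σ(formed) = 2472 kJ
  ΔH_I = 2442 − 2472 = −30 kJ
Reaction II:
  Bonds broken (reactants):
    C–C: 2 × 336 = 672
    C–H: 8 × 418 = 3344
    C=C: 1 × 623 = 623
    H–I: 1 × 306 = 306
    Σ(broken) = 4945 kJ
  Bonds formed (products):
    C–C: 3 × 336 = 1008
    C–H: 9 × 418 = 3762
    C–I: 1 × 232 = 232
    Σ(formed) = 5002 kJ
  ΔH_II = 4945 − 5002 = −57 kJ
ΔH_I − ΔH_II = +27 kJ, so reaction II has the more negative ΔH; |ΔH_I − ΔH_II| = 27 kJ.

Reaction II, by 27 kJ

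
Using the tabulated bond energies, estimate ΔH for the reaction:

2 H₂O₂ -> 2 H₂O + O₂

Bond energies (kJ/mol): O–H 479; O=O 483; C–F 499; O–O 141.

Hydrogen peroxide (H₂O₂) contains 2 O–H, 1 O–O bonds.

Bonds broken (reactants):
  O–H: 4 × 479 = 1916
  O–O: 2 × 141 = 282
  Σ(broken) = 2198 kJ
Bonds formed (products):
  O–H: 4 × 479 = 1916
  O=O: 1 × 483 = 483
  Σ(formed) = 2399 kJ
ΔH = Σ(broken) − Σ(formed) = 2198 − 2399 = −201 kJ

ΔH ≈ −201 kJ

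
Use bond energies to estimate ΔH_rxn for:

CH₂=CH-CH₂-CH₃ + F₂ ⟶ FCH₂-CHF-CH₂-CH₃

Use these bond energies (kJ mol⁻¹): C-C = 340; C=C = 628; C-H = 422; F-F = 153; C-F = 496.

Bonds broken (reactants):
  C-C: 2 × 340 = 680
  C-H: 8 × 422 = 3376
  C=C: 1 × 628 = 628
  F-F: 1 × 153 = 153
  Σ(broken) = 4837 kJ
Bonds formed (products):
  C-C: 3 × 340 = 1020
  C-F: 2 × 496 = 992
  C-H: 8 × 422 = 3376
  Σ(formed) = 5388 kJ
ΔH = Σ(broken) − Σ(formed) = 4837 − 5388 = −551 kJ

ΔH ≈ −551 kJ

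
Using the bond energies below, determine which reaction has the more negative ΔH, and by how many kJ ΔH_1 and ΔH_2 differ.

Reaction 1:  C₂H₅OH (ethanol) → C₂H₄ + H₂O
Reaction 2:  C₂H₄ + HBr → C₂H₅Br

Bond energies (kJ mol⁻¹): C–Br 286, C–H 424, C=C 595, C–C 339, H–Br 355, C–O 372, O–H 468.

Reaction 2, by 171 kJ

Reaction 1:
  Bonds broken (reactants):
    C–C: 1 × 339 = 339
    C–H: 5 × 424 = 2120
    C–O: 1 × 372 = 372
    O–H: 1 × 468 = 468
    Σ(broken) = 3299 kJ
  Bonds formed (products):
    C–H: 4 × 424 = 1696
    C=C: 1 × 595 = 595
    O–H: 2 × 468 = 936
    Σ(formed) = 3227 kJ
  ΔH_1 = 3299 − 3227 = +72 kJ
Reaction 2:
  Bonds broken (reactants):
    C–H: 4 × 424 = 1696
    C=C: 1 × 595 = 595
    H–Br: 1 × 355 = 355
    Σ(broken) = 2646 kJ
  Bonds formed (products):
    C–Br: 1 × 286 = 286
    C–C: 1 × 339 = 339
    C–H: 5 × 424 = 2120
    Σ(formed) = 2745 kJ
  ΔH_2 = 2646 − 2745 = −99 kJ
ΔH_1 − ΔH_2 = +171 kJ, so reaction 2 has the more negative ΔH; |ΔH_1 − ΔH_2| = 171 kJ.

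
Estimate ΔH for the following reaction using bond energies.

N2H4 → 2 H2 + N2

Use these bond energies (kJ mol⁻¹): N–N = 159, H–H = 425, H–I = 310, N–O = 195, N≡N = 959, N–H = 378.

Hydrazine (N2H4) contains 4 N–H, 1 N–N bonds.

ΔH ≈ −138 kJ

Bonds broken (reactants):
  N–H: 4 × 378 = 1512
  N–N: 1 × 159 = 159
  Σ(broken) = 1671 kJ
Bonds formed (products):
  H–H: 2 × 425 = 850
  N≡N: 1 × 959 = 959
  Σ(formed) = 1809 kJ
ΔH = Σ(broken) − Σ(formed) = 1671 − 1809 = −138 kJ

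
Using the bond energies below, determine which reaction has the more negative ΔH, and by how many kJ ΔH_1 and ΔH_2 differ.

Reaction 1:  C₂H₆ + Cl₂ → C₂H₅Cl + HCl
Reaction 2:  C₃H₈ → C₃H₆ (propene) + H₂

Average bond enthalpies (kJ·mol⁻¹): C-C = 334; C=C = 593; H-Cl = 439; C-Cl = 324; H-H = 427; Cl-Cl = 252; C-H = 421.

Reaction 1, by 246 kJ

Reaction 1:
  Bonds broken (reactants):
    C-C: 1 × 334 = 334
    C-H: 6 × 421 = 2526
    Cl-Cl: 1 × 252 = 252
    Σ(broken) = 3112 kJ
  Bonds formed (products):
    C-C: 1 × 334 = 334
    C-Cl: 1 × 324 = 324
    C-H: 5 × 421 = 2105
    H-Cl: 1 × 439 = 439
    Σ(formed) = 3202 kJ
  ΔH_1 = 3112 − 3202 = −90 kJ
Reaction 2:
  Bonds broken (reactants):
    C-C: 2 × 334 = 668
    C-H: 8 × 421 = 3368
    Σ(broken) = 4036 kJ
  Bonds formed (products):
    C-C: 1 × 334 = 334
    C-H: 6 × 421 = 2526
    C=C: 1 × 593 = 593
    H-H: 1 × 427 = 427
    Σ(formed) = 3880 kJ
  ΔH_2 = 4036 − 3880 = +156 kJ
ΔH_1 − ΔH_2 = −246 kJ, so reaction 1 has the more negative ΔH; |ΔH_1 − ΔH_2| = 246 kJ.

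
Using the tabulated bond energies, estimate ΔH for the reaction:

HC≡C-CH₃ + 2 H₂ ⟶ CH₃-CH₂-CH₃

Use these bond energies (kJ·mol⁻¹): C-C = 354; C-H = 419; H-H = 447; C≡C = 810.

ΔH ≈ −326 kJ

Bonds broken (reactants):
  C≡C: 1 × 810 = 810
  C-C: 1 × 354 = 354
  C-H: 4 × 419 = 1676
  H-H: 2 × 447 = 894
  Σ(broken) = 3734 kJ
Bonds formed (products):
  C-C: 2 × 354 = 708
  C-H: 8 × 419 = 3352
  Σ(formed) = 4060 kJ
ΔH = Σ(broken) − Σ(formed) = 3734 − 4060 = −326 kJ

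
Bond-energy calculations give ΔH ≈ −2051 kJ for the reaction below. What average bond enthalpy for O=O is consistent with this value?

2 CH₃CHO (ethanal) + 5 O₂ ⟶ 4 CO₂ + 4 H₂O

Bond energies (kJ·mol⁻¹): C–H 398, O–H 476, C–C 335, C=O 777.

D(O=O) ≈ 513 kJ/mol

Let D be the O=O bond energy.
Σ(broken) = 2×335 + 8×398 + 2×777 + 5×D = 5408 + 5D
Σ(formed) = 8×777 + 8×476 = 10024
ΔH = Σ(broken) − Σ(formed) = (5408 + 5D) − (10024) = −4616 + 5D
Setting this equal to −2051 kJ gives 5D = 2565, so D = 513 kJ/mol.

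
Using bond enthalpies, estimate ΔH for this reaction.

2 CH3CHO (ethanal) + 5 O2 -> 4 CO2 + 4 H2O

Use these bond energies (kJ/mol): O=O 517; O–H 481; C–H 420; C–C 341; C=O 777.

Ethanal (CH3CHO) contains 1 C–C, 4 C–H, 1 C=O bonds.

Bonds broken (reactants):
  C–C: 2 × 341 = 682
  C–H: 8 × 420 = 3360
  C=O: 2 × 777 = 1554
  O=O: 5 × 517 = 2585
  Σ(broken) = 8181 kJ
Bonds formed (products):
  C=O: 8 × 777 = 6216
  O–H: 8 × 481 = 3848
  Σ(formed) = 10064 kJ
ΔH = Σ(broken) − Σ(formed) = 8181 − 10064 = −1883 kJ

ΔH ≈ −1883 kJ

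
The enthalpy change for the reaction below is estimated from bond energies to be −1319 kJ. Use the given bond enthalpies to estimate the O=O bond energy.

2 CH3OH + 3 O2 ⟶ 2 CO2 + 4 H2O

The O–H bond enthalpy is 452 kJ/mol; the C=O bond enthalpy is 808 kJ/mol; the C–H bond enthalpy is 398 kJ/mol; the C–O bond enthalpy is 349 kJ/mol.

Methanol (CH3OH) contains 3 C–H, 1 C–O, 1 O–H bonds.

Let D be the O=O bond energy.
Σ(broken) = 6×398 + 2×349 + 2×452 + 3×D = 3990 + 3D
Σ(formed) = 4×808 + 8×452 = 6848
ΔH = Σ(broken) − Σ(formed) = (3990 + 3D) − (6848) = −2858 + 3D
Setting this equal to −1319 kJ gives 3D = 1539, so D = 513 kJ/mol.

D(O=O) ≈ 513 kJ/mol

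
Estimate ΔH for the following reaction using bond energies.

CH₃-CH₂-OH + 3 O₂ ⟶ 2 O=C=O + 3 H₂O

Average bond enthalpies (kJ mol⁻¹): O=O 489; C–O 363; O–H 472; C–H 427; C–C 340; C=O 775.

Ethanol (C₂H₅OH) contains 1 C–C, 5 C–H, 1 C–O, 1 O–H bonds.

ΔH ≈ −1155 kJ

Bonds broken (reactants):
  C–C: 1 × 340 = 340
  C–H: 5 × 427 = 2135
  C–O: 1 × 363 = 363
  O–H: 1 × 472 = 472
  O=O: 3 × 489 = 1467
  Σ(broken) = 4777 kJ
Bonds formed (products):
  C=O: 4 × 775 = 3100
  O–H: 6 × 472 = 2832
  Σ(formed) = 5932 kJ
ΔH = Σ(broken) − Σ(formed) = 4777 − 5932 = −1155 kJ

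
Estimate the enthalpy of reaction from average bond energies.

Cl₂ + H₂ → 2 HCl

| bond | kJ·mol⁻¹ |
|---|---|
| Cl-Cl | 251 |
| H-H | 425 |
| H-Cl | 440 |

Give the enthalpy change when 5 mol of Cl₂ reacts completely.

Bonds broken (reactants):
  Cl-Cl: 1 × 251 = 251
  H-H: 1 × 425 = 425
  Σ(broken) = 676 kJ
Bonds formed (products):
  H-Cl: 2 × 440 = 880
  Σ(formed) = 880 kJ
ΔH = Σ(broken) − Σ(formed) = 676 − 880 = −204 kJ
For 5× the reaction as written: 5 × (−204) = −1020 kJ

ΔH = −1020 kJ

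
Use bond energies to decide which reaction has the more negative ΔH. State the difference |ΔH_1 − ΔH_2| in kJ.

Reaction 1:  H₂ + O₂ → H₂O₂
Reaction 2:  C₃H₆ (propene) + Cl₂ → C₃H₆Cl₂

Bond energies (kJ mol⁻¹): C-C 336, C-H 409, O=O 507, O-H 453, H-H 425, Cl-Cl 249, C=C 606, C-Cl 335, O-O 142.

Reaction 2, by 35 kJ

Reaction 1:
  Bonds broken (reactants):
    H-H: 1 × 425 = 425
    O=O: 1 × 507 = 507
    Σ(broken) = 932 kJ
  Bonds formed (products):
    O-H: 2 × 453 = 906
    O-O: 1 × 142 = 142
    Σ(formed) = 1048 kJ
  ΔH_1 = 932 − 1048 = −116 kJ
Reaction 2:
  Bonds broken (reactants):
    C-C: 1 × 336 = 336
    C-H: 6 × 409 = 2454
    C=C: 1 × 606 = 606
    Cl-Cl: 1 × 249 = 249
    Σ(broken) = 3645 kJ
  Bonds formed (products):
    C-C: 2 × 336 = 672
    C-Cl: 2 × 335 = 670
    C-H: 6 × 409 = 2454
    Σ(formed) = 3796 kJ
  ΔH_2 = 3645 − 3796 = −151 kJ
ΔH_1 − ΔH_2 = +35 kJ, so reaction 2 has the more negative ΔH; |ΔH_1 − ΔH_2| = 35 kJ.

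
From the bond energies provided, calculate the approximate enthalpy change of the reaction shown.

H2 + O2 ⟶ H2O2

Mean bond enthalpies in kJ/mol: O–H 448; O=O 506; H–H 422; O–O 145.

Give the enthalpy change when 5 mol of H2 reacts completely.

ΔH = −565 kJ

Bonds broken (reactants):
  H–H: 1 × 422 = 422
  O=O: 1 × 506 = 506
  Σ(broken) = 928 kJ
Bonds formed (products):
  O–H: 2 × 448 = 896
  O–O: 1 × 145 = 145
  Σ(formed) = 1041 kJ
ΔH = Σ(broken) − Σ(formed) = 928 − 1041 = −113 kJ
For 5× the reaction as written: 5 × (−113) = −565 kJ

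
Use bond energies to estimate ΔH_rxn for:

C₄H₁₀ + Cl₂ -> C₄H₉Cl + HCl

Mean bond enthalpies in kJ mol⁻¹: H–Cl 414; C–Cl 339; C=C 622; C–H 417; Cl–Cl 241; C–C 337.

ΔH ≈ −95 kJ

Bonds broken (reactants):
  C–C: 3 × 337 = 1011
  C–H: 10 × 417 = 4170
  Cl–Cl: 1 × 241 = 241
  Σ(broken) = 5422 kJ
Bonds formed (products):
  C–C: 3 × 337 = 1011
  C–Cl: 1 × 339 = 339
  C–H: 9 × 417 = 3753
  H–Cl: 1 × 414 = 414
  Σ(formed) = 5517 kJ
ΔH = Σ(broken) − Σ(formed) = 5422 − 5517 = −95 kJ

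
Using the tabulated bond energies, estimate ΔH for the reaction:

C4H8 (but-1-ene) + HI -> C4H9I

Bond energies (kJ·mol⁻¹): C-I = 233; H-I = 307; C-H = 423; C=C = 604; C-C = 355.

Bonds broken (reactants):
  C-C: 2 × 355 = 710
  C-H: 8 × 423 = 3384
  C=C: 1 × 604 = 604
  H-I: 1 × 307 = 307
  Σ(broken) = 5005 kJ
Bonds formed (products):
  C-C: 3 × 355 = 1065
  C-H: 9 × 423 = 3807
  C-I: 1 × 233 = 233
  Σ(formed) = 5105 kJ
ΔH = Σ(broken) − Σ(formed) = 5005 − 5105 = −100 kJ

ΔH ≈ −100 kJ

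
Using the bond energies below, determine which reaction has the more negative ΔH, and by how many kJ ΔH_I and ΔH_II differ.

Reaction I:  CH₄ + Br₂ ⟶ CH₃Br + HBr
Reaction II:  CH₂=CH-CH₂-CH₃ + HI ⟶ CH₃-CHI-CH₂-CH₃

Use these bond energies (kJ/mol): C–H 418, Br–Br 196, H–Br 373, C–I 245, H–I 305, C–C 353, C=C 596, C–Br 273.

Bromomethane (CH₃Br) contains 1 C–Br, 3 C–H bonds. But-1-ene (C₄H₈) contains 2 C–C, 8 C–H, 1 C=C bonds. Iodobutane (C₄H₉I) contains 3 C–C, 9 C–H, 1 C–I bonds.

Reaction II, by 83 kJ

Reaction I:
  Bonds broken (reactants):
    Br–Br: 1 × 196 = 196
    C–H: 4 × 418 = 1672
    Σ(broken) = 1868 kJ
  Bonds formed (products):
    C–Br: 1 × 273 = 273
    C–H: 3 × 418 = 1254
    H–Br: 1 × 373 = 373
    Σ(formed) = 1900 kJ
  ΔH_I = 1868 − 1900 = −32 kJ
Reaction II:
  Bonds broken (reactants):
    C–C: 2 × 353 = 706
    C–H: 8 × 418 = 3344
    C=C: 1 × 596 = 596
    H–I: 1 × 305 = 305
    Σ(broken) = 4951 kJ
  Bonds formed (products):
    C–C: 3 × 353 = 1059
    C–H: 9 × 418 = 3762
    C–I: 1 × 245 = 245
    Σ(formed) = 5066 kJ
  ΔH_II = 4951 − 5066 = −115 kJ
ΔH_I − ΔH_II = +83 kJ, so reaction II has the more negative ΔH; |ΔH_I − ΔH_II| = 83 kJ.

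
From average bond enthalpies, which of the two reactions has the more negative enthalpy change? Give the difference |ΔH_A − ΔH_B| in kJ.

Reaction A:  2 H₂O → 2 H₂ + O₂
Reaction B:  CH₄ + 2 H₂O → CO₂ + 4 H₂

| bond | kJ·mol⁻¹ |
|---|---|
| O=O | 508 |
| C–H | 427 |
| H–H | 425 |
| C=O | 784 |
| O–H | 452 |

Reaction A:
  Bonds broken (reactants):
    O–H: 4 × 452 = 1808
    Σ(broken) = 1808 kJ
  Bonds formed (products):
    H–H: 2 × 425 = 850
    O=O: 1 × 508 = 508
    Σ(formed) = 1358 kJ
  ΔH_A = 1808 − 1358 = +450 kJ
Reaction B:
  Bonds broken (reactants):
    C–H: 4 × 427 = 1708
    O–H: 4 × 452 = 1808
    Σ(broken) = 3516 kJ
  Bonds formed (products):
    C=O: 2 × 784 = 1568
    H–H: 4 × 425 = 1700
    Σ(formed) = 3268 kJ
  ΔH_B = 3516 − 3268 = +248 kJ
ΔH_A − ΔH_B = +202 kJ, so reaction B has the more negative ΔH; |ΔH_A − ΔH_B| = 202 kJ.

Reaction B, by 202 kJ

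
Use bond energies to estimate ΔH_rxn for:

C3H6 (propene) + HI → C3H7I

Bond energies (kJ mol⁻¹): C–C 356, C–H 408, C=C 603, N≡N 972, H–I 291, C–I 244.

Bonds broken (reactants):
  C–C: 1 × 356 = 356
  C–H: 6 × 408 = 2448
  C=C: 1 × 603 = 603
  H–I: 1 × 291 = 291
  Σ(broken) = 3698 kJ
Bonds formed (products):
  C–C: 2 × 356 = 712
  C–H: 7 × 408 = 2856
  C–I: 1 × 244 = 244
  Σ(formed) = 3812 kJ
ΔH = Σ(broken) − Σ(formed) = 3698 − 3812 = −114 kJ

ΔH ≈ −114 kJ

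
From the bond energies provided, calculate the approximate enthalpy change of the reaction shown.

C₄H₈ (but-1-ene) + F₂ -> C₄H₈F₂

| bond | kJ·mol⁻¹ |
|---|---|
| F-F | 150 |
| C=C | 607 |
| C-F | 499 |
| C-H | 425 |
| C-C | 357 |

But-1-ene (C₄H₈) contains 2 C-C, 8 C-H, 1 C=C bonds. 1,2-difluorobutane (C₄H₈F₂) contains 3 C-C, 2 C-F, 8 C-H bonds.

ΔH ≈ −598 kJ

Bonds broken (reactants):
  C-C: 2 × 357 = 714
  C-H: 8 × 425 = 3400
  C=C: 1 × 607 = 607
  F-F: 1 × 150 = 150
  Σ(broken) = 4871 kJ
Bonds formed (products):
  C-C: 3 × 357 = 1071
  C-F: 2 × 499 = 998
  C-H: 8 × 425 = 3400
  Σ(formed) = 5469 kJ
ΔH = Σ(broken) − Σ(formed) = 4871 − 5469 = −598 kJ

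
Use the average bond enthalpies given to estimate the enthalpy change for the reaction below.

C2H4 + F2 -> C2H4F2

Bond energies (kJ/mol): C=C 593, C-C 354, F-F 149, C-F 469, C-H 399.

ΔH ≈ −550 kJ

Bonds broken (reactants):
  C-H: 4 × 399 = 1596
  C=C: 1 × 593 = 593
  F-F: 1 × 149 = 149
  Σ(broken) = 2338 kJ
Bonds formed (products):
  C-C: 1 × 354 = 354
  C-F: 2 × 469 = 938
  C-H: 4 × 399 = 1596
  Σ(formed) = 2888 kJ
ΔH = Σ(broken) − Σ(formed) = 2338 − 2888 = −550 kJ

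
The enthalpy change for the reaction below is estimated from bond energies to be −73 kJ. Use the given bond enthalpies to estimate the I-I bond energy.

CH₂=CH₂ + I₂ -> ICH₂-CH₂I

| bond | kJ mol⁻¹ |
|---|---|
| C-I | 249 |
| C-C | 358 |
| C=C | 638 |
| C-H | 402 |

D(I-I) ≈ 145 kJ/mol

Let D be the I-I bond energy.
Σ(broken) = 4×402 + 1×638 + 1×D = 2246 + D
Σ(formed) = 1×358 + 4×402 + 2×249 = 2464
ΔH = Σ(broken) − Σ(formed) = (2246 + D) − (2464) = −218 + D
Setting this equal to −73 kJ gives D = 145 kJ/mol.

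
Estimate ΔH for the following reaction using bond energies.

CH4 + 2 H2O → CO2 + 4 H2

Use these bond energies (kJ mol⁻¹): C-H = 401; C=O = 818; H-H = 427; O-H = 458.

ΔH ≈ +92 kJ

Bonds broken (reactants):
  C-H: 4 × 401 = 1604
  O-H: 4 × 458 = 1832
  Σ(broken) = 3436 kJ
Bonds formed (products):
  C=O: 2 × 818 = 1636
  H-H: 4 × 427 = 1708
  Σ(formed) = 3344 kJ
ΔH = Σ(broken) − Σ(formed) = 3436 − 3344 = +92 kJ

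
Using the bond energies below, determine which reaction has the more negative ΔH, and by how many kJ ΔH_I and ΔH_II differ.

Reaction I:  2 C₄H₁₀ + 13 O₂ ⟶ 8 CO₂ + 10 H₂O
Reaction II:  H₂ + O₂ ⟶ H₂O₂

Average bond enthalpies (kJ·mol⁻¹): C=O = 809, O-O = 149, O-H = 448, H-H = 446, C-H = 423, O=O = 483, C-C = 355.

Reaction I, by 4919 kJ

Reaction I:
  Bonds broken (reactants):
    C-C: 6 × 355 = 2130
    C-H: 20 × 423 = 8460
    O=O: 13 × 483 = 6279
    Σ(broken) = 16869 kJ
  Bonds formed (products):
    C=O: 16 × 809 = 12944
    O-H: 20 × 448 = 8960
    Σ(formed) = 21904 kJ
  ΔH_I = 16869 − 21904 = −5035 kJ
Reaction II:
  Bonds broken (reactants):
    H-H: 1 × 446 = 446
    O=O: 1 × 483 = 483
    Σ(broken) = 929 kJ
  Bonds formed (products):
    O-H: 2 × 448 = 896
    O-O: 1 × 149 = 149
    Σ(formed) = 1045 kJ
  ΔH_II = 929 − 1045 = −116 kJ
ΔH_I − ΔH_II = −4919 kJ, so reaction I has the more negative ΔH; |ΔH_I − ΔH_II| = 4919 kJ.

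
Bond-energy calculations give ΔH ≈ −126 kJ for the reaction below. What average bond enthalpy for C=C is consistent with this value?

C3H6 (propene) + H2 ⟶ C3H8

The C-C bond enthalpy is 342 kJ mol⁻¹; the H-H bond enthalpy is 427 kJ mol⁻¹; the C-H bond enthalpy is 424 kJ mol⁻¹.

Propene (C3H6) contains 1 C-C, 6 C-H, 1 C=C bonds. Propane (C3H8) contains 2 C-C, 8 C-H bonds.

Let D be the C=C bond energy.
Σ(broken) = 1×342 + 6×424 + 1×D + 1×427 = 3313 + D
Σ(formed) = 2×342 + 8×424 = 4076
ΔH = Σ(broken) − Σ(formed) = (3313 + D) − (4076) = −763 + D
Setting this equal to −126 kJ gives D = 637 kJ/mol.

D(C=C) ≈ 637 kJ/mol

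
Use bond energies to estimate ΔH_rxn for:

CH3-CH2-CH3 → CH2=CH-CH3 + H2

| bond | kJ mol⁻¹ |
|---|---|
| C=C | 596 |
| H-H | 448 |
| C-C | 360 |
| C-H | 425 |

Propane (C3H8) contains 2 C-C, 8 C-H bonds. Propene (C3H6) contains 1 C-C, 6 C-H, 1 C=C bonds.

Bonds broken (reactants):
  C-C: 2 × 360 = 720
  C-H: 8 × 425 = 3400
  Σ(broken) = 4120 kJ
Bonds formed (products):
  C-C: 1 × 360 = 360
  C-H: 6 × 425 = 2550
  C=C: 1 × 596 = 596
  H-H: 1 × 448 = 448
  Σ(formed) = 3954 kJ
ΔH = Σ(broken) − Σ(formed) = 4120 − 3954 = +166 kJ

ΔH ≈ +166 kJ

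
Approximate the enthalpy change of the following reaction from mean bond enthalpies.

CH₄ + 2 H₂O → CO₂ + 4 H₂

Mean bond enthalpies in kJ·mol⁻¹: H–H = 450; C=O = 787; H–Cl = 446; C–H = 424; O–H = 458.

Bonds broken (reactants):
  C–H: 4 × 424 = 1696
  O–H: 4 × 458 = 1832
  Σ(broken) = 3528 kJ
Bonds formed (products):
  C=O: 2 × 787 = 1574
  H–H: 4 × 450 = 1800
  Σ(formed) = 3374 kJ
ΔH = Σ(broken) − Σ(formed) = 3528 − 3374 = +154 kJ

ΔH ≈ +154 kJ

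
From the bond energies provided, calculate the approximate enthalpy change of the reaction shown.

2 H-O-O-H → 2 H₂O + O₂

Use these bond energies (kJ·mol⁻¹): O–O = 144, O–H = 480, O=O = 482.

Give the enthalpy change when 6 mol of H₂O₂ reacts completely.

Bonds broken (reactants):
  O–H: 4 × 480 = 1920
  O–O: 2 × 144 = 288
  Σ(broken) = 2208 kJ
Bonds formed (products):
  O–H: 4 × 480 = 1920
  O=O: 1 × 482 = 482
  Σ(formed) = 2402 kJ
ΔH = Σ(broken) − Σ(formed) = 2208 − 2402 = −194 kJ
For 3× the reaction as written: 3 × (−194) = −582 kJ

ΔH = −582 kJ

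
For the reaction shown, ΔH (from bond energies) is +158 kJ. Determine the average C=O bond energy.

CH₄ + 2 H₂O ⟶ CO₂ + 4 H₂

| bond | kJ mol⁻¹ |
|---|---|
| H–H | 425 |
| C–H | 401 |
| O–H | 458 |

Let D be the C=O bond energy.
Σ(broken) = 4×401 + 4×458 = 3436
Σ(formed) = 2×D + 4×425 = 1700 + 2D
ΔH = Σ(broken) − Σ(formed) = (3436) − (1700 + 2D) = +1736 − 2D
Setting this equal to +158 kJ gives 2D = 1578, so D = 789 kJ/mol.

D(C=O) ≈ 789 kJ/mol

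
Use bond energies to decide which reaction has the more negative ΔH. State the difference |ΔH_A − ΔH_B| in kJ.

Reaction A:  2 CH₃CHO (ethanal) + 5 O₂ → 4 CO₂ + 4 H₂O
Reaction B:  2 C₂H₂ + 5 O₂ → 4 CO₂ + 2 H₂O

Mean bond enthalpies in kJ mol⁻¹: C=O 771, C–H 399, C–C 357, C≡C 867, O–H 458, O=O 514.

Reaction A:
  Bonds broken (reactants):
    C–C: 2 × 357 = 714
    C–H: 8 × 399 = 3192
    C=O: 2 × 771 = 1542
    O=O: 5 × 514 = 2570
    Σ(broken) = 8018 kJ
  Bonds formed (products):
    C=O: 8 × 771 = 6168
    O–H: 8 × 458 = 3664
    Σ(formed) = 9832 kJ
  ΔH_A = 8018 − 9832 = −1814 kJ
Reaction B:
  Bonds broken (reactants):
    C≡C: 2 × 867 = 1734
    C–H: 4 × 399 = 1596
    O=O: 5 × 514 = 2570
    Σ(broken) = 5900 kJ
  Bonds formed (products):
    C=O: 8 × 771 = 6168
    O–H: 4 × 458 = 1832
    Σ(formed) = 8000 kJ
  ΔH_B = 5900 − 8000 = −2100 kJ
ΔH_A − ΔH_B = +286 kJ, so reaction B has the more negative ΔH; |ΔH_A − ΔH_B| = 286 kJ.

Reaction B, by 286 kJ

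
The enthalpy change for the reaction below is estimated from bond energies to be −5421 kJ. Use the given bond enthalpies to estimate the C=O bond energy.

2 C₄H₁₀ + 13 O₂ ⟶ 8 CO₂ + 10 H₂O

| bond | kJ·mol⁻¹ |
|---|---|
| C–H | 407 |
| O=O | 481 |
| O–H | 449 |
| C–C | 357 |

D(C=O) ≈ 811 kJ/mol

Let D be the C=O bond energy.
Σ(broken) = 6×357 + 20×407 + 13×481 = 16535
Σ(formed) = 16×D + 20×449 = 8980 + 16D
ΔH = Σ(broken) − Σ(formed) = (16535) − (8980 + 16D) = +7555 − 16D
Setting this equal to −5421 kJ gives 16D = 12976, so D = 811 kJ/mol.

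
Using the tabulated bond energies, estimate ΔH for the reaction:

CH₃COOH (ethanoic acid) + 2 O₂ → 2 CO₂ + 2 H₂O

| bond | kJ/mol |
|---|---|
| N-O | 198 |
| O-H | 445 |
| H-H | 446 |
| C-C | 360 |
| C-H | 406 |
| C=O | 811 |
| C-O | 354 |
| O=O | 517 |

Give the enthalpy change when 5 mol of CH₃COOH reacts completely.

ΔH = −4010 kJ

Bonds broken (reactants):
  C-C: 1 × 360 = 360
  C-H: 3 × 406 = 1218
  C-O: 1 × 354 = 354
  C=O: 1 × 811 = 811
  O-H: 1 × 445 = 445
  O=O: 2 × 517 = 1034
  Σ(broken) = 4222 kJ
Bonds formed (products):
  C=O: 4 × 811 = 3244
  O-H: 4 × 445 = 1780
  Σ(formed) = 5024 kJ
ΔH = Σ(broken) − Σ(formed) = 4222 − 5024 = −802 kJ
For 5× the reaction as written: 5 × (−802) = −4010 kJ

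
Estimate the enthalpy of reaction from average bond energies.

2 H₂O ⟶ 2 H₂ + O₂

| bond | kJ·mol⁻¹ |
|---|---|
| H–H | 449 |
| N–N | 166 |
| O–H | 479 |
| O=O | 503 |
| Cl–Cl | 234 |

Bonds broken (reactants):
  O–H: 4 × 479 = 1916
  Σ(broken) = 1916 kJ
Bonds formed (products):
  H–H: 2 × 449 = 898
  O=O: 1 × 503 = 503
  Σ(formed) = 1401 kJ
ΔH = Σ(broken) − Σ(formed) = 1916 − 1401 = +515 kJ

ΔH ≈ +515 kJ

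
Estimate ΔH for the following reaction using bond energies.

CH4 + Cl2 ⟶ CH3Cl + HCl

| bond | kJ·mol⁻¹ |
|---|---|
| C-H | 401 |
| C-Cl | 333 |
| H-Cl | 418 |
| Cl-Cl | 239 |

ΔH ≈ −111 kJ

Bonds broken (reactants):
  C-H: 4 × 401 = 1604
  Cl-Cl: 1 × 239 = 239
  Σ(broken) = 1843 kJ
Bonds formed (products):
  C-Cl: 1 × 333 = 333
  C-H: 3 × 401 = 1203
  H-Cl: 1 × 418 = 418
  Σ(formed) = 1954 kJ
ΔH = Σ(broken) − Σ(formed) = 1843 − 1954 = −111 kJ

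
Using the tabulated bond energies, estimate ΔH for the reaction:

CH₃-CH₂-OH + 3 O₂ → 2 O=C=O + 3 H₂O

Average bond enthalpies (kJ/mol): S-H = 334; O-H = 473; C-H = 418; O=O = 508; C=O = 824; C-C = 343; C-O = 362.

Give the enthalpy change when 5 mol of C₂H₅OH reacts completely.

ΔH = −6710 kJ

Bonds broken (reactants):
  C-C: 1 × 343 = 343
  C-H: 5 × 418 = 2090
  C-O: 1 × 362 = 362
  O-H: 1 × 473 = 473
  O=O: 3 × 508 = 1524
  Σ(broken) = 4792 kJ
Bonds formed (products):
  C=O: 4 × 824 = 3296
  O-H: 6 × 473 = 2838
  Σ(formed) = 6134 kJ
ΔH = Σ(broken) − Σ(formed) = 4792 − 6134 = −1342 kJ
For 5× the reaction as written: 5 × (−1342) = −6710 kJ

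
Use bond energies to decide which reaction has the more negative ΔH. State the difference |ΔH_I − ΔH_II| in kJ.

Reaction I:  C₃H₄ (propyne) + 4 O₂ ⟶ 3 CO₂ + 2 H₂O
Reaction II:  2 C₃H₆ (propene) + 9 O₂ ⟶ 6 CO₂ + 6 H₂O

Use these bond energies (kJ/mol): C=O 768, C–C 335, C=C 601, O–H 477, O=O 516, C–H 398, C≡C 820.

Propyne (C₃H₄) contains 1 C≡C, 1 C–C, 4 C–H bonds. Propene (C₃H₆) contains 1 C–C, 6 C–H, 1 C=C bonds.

Reaction I:
  Bonds broken (reactants):
    C≡C: 1 × 820 = 820
    C–C: 1 × 335 = 335
    C–H: 4 × 398 = 1592
    O=O: 4 × 516 = 2064
    Σ(broken) = 4811 kJ
  Bonds formed (products):
    C=O: 6 × 768 = 4608
    O–H: 4 × 477 = 1908
    Σ(formed) = 6516 kJ
  ΔH_I = 4811 − 6516 = −1705 kJ
Reaction II:
  Bonds broken (reactants):
    C–C: 2 × 335 = 670
    C–H: 12 × 398 = 4776
    C=C: 2 × 601 = 1202
    O=O: 9 × 516 = 4644
    Σ(broken) = 11292 kJ
  Bonds formed (products):
    C=O: 12 × 768 = 9216
    O–H: 12 × 477 = 5724
    Σ(formed) = 14940 kJ
  ΔH_II = 11292 − 14940 = −3648 kJ
ΔH_I − ΔH_II = +1943 kJ, so reaction II has the more negative ΔH; |ΔH_I − ΔH_II| = 1943 kJ.

Reaction II, by 1943 kJ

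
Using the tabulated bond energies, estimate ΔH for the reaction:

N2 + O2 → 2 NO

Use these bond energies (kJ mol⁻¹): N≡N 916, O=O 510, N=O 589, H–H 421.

ΔH ≈ +248 kJ

Bonds broken (reactants):
  N≡N: 1 × 916 = 916
  O=O: 1 × 510 = 510
  Σ(broken) = 1426 kJ
Bonds formed (products):
  N=O: 2 × 589 = 1178
  Σ(formed) = 1178 kJ
ΔH = Σ(broken) − Σ(formed) = 1426 − 1178 = +248 kJ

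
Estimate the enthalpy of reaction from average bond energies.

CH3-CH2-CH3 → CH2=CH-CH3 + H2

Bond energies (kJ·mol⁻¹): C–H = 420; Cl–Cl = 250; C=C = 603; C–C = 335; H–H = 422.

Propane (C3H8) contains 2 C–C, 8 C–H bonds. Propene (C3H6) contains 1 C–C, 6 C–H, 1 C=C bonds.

Bonds broken (reactants):
  C–C: 2 × 335 = 670
  C–H: 8 × 420 = 3360
  Σ(broken) = 4030 kJ
Bonds formed (products):
  C–C: 1 × 335 = 335
  C–H: 6 × 420 = 2520
  C=C: 1 × 603 = 603
  H–H: 1 × 422 = 422
  Σ(formed) = 3880 kJ
ΔH = Σ(broken) − Σ(formed) = 4030 − 3880 = +150 kJ

ΔH ≈ +150 kJ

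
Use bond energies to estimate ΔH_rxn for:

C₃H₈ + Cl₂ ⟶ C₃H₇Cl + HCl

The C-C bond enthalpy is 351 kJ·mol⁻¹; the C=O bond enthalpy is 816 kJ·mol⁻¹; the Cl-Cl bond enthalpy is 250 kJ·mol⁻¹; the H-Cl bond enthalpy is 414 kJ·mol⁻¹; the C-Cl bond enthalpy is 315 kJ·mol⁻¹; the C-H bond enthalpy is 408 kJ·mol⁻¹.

Bonds broken (reactants):
  C-C: 2 × 351 = 702
  C-H: 8 × 408 = 3264
  Cl-Cl: 1 × 250 = 250
  Σ(broken) = 4216 kJ
Bonds formed (products):
  C-C: 2 × 351 = 702
  C-Cl: 1 × 315 = 315
  C-H: 7 × 408 = 2856
  H-Cl: 1 × 414 = 414
  Σ(formed) = 4287 kJ
ΔH = Σ(broken) − Σ(formed) = 4216 − 4287 = −71 kJ

ΔH ≈ −71 kJ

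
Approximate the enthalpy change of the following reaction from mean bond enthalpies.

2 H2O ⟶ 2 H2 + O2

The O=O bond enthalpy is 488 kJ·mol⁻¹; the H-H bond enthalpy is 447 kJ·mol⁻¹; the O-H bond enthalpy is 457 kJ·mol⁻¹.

Bonds broken (reactants):
  O-H: 4 × 457 = 1828
  Σ(broken) = 1828 kJ
Bonds formed (products):
  H-H: 2 × 447 = 894
  O=O: 1 × 488 = 488
  Σ(formed) = 1382 kJ
ΔH = Σ(broken) − Σ(formed) = 1828 − 1382 = +446 kJ

ΔH ≈ +446 kJ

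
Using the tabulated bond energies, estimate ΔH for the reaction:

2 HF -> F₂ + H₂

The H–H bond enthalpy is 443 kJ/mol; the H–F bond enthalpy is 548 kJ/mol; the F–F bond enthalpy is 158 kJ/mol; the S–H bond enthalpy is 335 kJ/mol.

ΔH ≈ +495 kJ

Bonds broken (reactants):
  H–F: 2 × 548 = 1096
  Σ(broken) = 1096 kJ
Bonds formed (products):
  F–F: 1 × 158 = 158
  H–H: 1 × 443 = 443
  Σ(formed) = 601 kJ
ΔH = Σ(broken) − Σ(formed) = 1096 − 601 = +495 kJ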